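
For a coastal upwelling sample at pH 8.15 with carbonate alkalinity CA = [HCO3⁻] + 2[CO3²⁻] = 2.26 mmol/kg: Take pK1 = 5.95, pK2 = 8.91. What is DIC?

DIC = 1.98 mmol/kg

CA = [HCO3⁻] + 2[CO3²⁻] = (α₁ + 2α₂)·DIC
At pH 8.15: [H⁺]/K1 = 10^-2.20 = 0.0063096, K2/[H⁺] = 10^-0.76 = 0.17378
α₁ = 1/(1 + 0.0063096 + 0.17378) = 1/1.1801 = 0.8474; α₂ = α₁·K2/[H⁺] = 0.1473
α₁ + 2α₂ = 1.1419
DIC = CA / (α₁ + 2α₂) = 2.26 / 1.1419 = 1.98 mmol/kg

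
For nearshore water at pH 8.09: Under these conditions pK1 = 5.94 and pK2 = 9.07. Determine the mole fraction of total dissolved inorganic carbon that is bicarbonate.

α₁ = 0.899

α₁ = 1 / (1 + [H⁺]/K1 + K2/[H⁺]) = 1 / (1 + 10^-2.15 + 10^-0.98)
   = 1 / (1 + 0.0070795 + 0.10471) = 1/1.1118 = 0.8994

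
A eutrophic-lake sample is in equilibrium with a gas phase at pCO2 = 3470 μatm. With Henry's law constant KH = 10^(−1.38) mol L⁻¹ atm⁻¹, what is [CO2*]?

KH = 10^(−1.38) = 4.169×10^-2 mol L⁻¹ atm⁻¹
[CO2*] = KH · pCO2 = 4.169×10^-2 × 3470×10^-6 atm = 1.45×10^-4 mol/L

[CO2*] = 145 μmol/L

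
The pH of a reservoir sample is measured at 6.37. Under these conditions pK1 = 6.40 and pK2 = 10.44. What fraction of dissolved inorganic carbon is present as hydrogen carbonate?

α₁ = 0.483

α₁ = 1 / (1 + [H⁺]/K1 + K2/[H⁺]) = 1 / (1 + 10^+0.03 + 10^-4.07)
   = 1 / (1 + 1.0715 + 8.5114×10^-5) = 1/2.0716 = 0.4827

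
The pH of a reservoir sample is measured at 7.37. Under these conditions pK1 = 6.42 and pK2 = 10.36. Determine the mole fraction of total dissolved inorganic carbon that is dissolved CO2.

α₀ = 1 / (1 + K1/[H⁺] + K1K2/[H⁺]²) = 1 / (1 + 10^+0.95 + 10^-2.04)
   = 1 / (1 + 8.9125 + 0.0091201) = 1/9.9216 = 0.1008

α₀ = 0.101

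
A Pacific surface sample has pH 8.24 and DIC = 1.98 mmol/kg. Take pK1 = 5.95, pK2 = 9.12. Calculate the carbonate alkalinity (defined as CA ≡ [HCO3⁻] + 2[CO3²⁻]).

CA = [HCO3⁻] + 2[CO3²⁻] = (α₁ + 2α₂)·DIC
At pH 8.24: [H⁺]/K1 = 10^-2.29 = 0.0051286, K2/[H⁺] = 10^-0.88 = 0.13183
α₁ = 1/(1 + 0.0051286 + 0.13183) = 1/1.1370 = 0.8795; α₂ = α₁·K2/[H⁺] = 0.1159
α₁ + 2α₂ = 1.1114
CA = 1.1114 × 1.98 = 2.20 mmol/kg

CA = 2.20 mmol/kg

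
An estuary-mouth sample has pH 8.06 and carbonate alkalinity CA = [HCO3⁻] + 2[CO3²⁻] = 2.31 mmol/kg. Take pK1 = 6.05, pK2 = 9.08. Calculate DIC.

DIC = 2.14 mmol/kg

CA = [HCO3⁻] + 2[CO3²⁻] = (α₁ + 2α₂)·DIC
At pH 8.06: [H⁺]/K1 = 10^-2.01 = 0.0097724, K2/[H⁺] = 10^-1.02 = 0.095499
α₁ = 1/(1 + 0.0097724 + 0.095499) = 1/1.1053 = 0.9048; α₂ = α₁·K2/[H⁺] = 0.08640
α₁ + 2α₂ = 1.0776
DIC = CA / (α₁ + 2α₂) = 2.31 / 1.0776 = 2.14 mmol/kg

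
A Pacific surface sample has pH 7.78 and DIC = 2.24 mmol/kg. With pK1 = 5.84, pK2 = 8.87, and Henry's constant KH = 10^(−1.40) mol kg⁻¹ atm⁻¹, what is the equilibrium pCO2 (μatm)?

α₀ = 1 / (1 + K1/[H⁺] + K1K2/[H⁺]²) = 1 / (1 + 10^+1.94 + 10^+0.85)
   = 1 / (1 + 87.096 + 7.0795) = 1/95.176 = 0.01051
[CO2*] = α₀ × DIC = 0.01051 × 2.24 = 0.02354 mmol/kg
pCO2 = [CO2*]/KH = 2.354×10^-5 / 3.981×10^-2 = 591 μatm

pCO2 = 591 μatm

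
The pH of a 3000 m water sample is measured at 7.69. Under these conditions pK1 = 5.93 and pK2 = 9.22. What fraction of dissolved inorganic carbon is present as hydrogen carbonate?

α₁ = 1 / (1 + [H⁺]/K1 + K2/[H⁺]) = 1 / (1 + 10^-1.76 + 10^-1.53)
   = 1 / (1 + 0.017378 + 0.029512) = 1/1.0469 = 0.9552

α₁ = 0.955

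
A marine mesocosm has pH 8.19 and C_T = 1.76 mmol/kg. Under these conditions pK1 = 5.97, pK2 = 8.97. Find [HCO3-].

α₁ = 1 / (1 + [H⁺]/K1 + K2/[H⁺]) = 1 / (1 + 10^-2.22 + 10^-0.78)
   = 1 / (1 + 0.0060256 + 0.16596) = 1/1.1720 = 0.8533
[HCO3⁻] = α₁ × DIC = 0.8533 × 1.76 = 1.50 mmol/kg

[HCO3⁻] = 1.50 mmol/kg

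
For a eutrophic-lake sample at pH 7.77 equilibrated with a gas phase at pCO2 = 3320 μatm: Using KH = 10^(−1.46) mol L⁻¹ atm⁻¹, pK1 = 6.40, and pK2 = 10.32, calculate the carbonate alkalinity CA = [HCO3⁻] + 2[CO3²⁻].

[CO2*] = KH · pCO2 = 10^(−1.46) × 3320×10^-6 = 1.151×10^-4 mol/L
α₀ = 1/(1 + K1/[H⁺] + K1K2/[H⁺]²) = 1/(1 + 10^+1.37 + 10^-1.18) = 0.04080
DIC = [CO2*]/α₀ = 1.151×10^-4 / 0.04080 = 2.821 mmol/L
CA = (α₁ + 2α₂)·DIC = (0.9565 + 2×0.002696) × 2.821 = 2.71 mmol/L

CA = 2.71 mmol/L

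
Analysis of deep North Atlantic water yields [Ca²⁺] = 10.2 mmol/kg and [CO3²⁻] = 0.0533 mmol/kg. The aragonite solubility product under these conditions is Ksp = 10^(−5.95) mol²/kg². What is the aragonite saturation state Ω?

Ω = 0.485

Ksp = 10^(−5.95) = 1.122×10^-6
Ω = [Ca²⁺][CO3²⁻]/Ksp = (10.2×10^-3)(0.0533×10^-3) / 1.122×10^-6 = 0.485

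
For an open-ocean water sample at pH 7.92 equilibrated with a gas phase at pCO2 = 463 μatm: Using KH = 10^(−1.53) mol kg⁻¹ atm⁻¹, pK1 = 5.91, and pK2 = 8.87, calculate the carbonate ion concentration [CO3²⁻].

[CO3²⁻] = 0.157 mmol/kg

[CO2*] = KH · pCO2 = 10^(−1.53) × 463×10^-6 = 1.366×10^-5 mol/kg
α₀ = 1/(1 + K1/[H⁺] + K1K2/[H⁺]²) = 1/(1 + 10^+2.01 + 10^+1.06) = 0.008710
DIC = [CO2*]/α₀ = 1.366×10^-5 / 0.008710 = 1.569 mmol/kg
[CO3²⁻] = α₂·DIC; α₂ = 0.1000, so [CO3²⁻] = 0.1000 × 1.569 = 0.157 mmol/kg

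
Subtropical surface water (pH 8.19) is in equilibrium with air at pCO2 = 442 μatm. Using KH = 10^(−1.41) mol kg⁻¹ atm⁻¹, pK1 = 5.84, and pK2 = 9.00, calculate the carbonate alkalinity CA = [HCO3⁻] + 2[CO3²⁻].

[CO2*] = KH · pCO2 = 10^(−1.41) × 442×10^-6 = 1.720×10^-5 mol/kg
α₀ = 1/(1 + K1/[H⁺] + K1K2/[H⁺]²) = 1/(1 + 10^+2.35 + 10^+1.54) = 0.003853
DIC = [CO2*]/α₀ = 1.720×10^-5 / 0.003853 = 4.463 mmol/kg
CA = (α₁ + 2α₂)·DIC = (0.8626 + 2×0.1336) × 4.463 = 5.04 mmol/kg

CA = 5.04 mmol/kg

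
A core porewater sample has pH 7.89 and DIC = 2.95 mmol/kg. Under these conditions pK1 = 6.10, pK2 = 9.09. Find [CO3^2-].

[CO3²⁻] = 0.172 mmol/kg

α₂ = 1 / (1 + [H⁺]/K2 + [H⁺]²/(K1K2)) = 1 / (1 + 10^+1.20 + 10^-0.59)
   = 1 / (1 + 15.849 + 0.25704) = 1/17.106 = 0.05846
[CO3²⁻] = α₂ × DIC = 0.05846 × 2.95 = 0.172 mmol/kg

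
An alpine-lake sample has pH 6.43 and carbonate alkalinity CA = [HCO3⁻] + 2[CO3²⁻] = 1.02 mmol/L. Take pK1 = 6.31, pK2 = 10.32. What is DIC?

DIC = 1.79 mmol/L

CA = [HCO3⁻] + 2[CO3²⁻] = (α₁ + 2α₂)·DIC
At pH 6.43: [H⁺]/K1 = 10^-0.12 = 0.75858, K2/[H⁺] = 10^-3.89 = 0.00012882
α₁ = 1/(1 + 0.75858 + 0.00012882) = 1/1.7587 = 0.5686; α₂ = α₁·K2/[H⁺] = 7.325×10^-5
α₁ + 2α₂ = 0.5687
DIC = CA / (α₁ + 2α₂) = 1.02 / 0.5687 = 1.79 mmol/L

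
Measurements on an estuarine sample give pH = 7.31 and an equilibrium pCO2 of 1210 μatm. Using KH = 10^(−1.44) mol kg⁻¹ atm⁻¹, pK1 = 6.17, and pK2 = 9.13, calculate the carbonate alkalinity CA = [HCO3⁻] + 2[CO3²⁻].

CA = 0.625 mmol/kg

[CO2*] = KH · pCO2 = 10^(−1.44) × 1210×10^-6 = 4.393×10^-5 mol/kg
α₀ = 1/(1 + K1/[H⁺] + K1K2/[H⁺]²) = 1/(1 + 10^+1.14 + 10^-0.68) = 0.06661
DIC = [CO2*]/α₀ = 4.393×10^-5 / 0.06661 = 0.6595 mmol/kg
CA = (α₁ + 2α₂)·DIC = (0.9195 + 2×0.01392) × 0.6595 = 0.625 mmol/kg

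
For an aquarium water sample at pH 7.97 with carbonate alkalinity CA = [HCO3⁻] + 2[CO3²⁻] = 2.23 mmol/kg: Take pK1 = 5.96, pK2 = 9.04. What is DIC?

CA = [HCO3⁻] + 2[CO3²⁻] = (α₁ + 2α₂)·DIC
At pH 7.97: [H⁺]/K1 = 10^-2.01 = 0.0097724, K2/[H⁺] = 10^-1.07 = 0.085114
α₁ = 1/(1 + 0.0097724 + 0.085114) = 1/1.0949 = 0.9133; α₂ = α₁·K2/[H⁺] = 0.07774
α₁ + 2α₂ = 1.0688
DIC = CA / (α₁ + 2α₂) = 2.23 / 1.0688 = 2.09 mmol/kg

DIC = 2.09 mmol/kg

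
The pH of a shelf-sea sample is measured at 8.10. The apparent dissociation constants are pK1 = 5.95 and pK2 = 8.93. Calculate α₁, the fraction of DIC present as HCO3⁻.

α₁ = 0.866

α₁ = 1 / (1 + [H⁺]/K1 + K2/[H⁺]) = 1 / (1 + 10^-2.15 + 10^-0.83)
   = 1 / (1 + 0.0070795 + 0.14791) = 1/1.1550 = 0.8658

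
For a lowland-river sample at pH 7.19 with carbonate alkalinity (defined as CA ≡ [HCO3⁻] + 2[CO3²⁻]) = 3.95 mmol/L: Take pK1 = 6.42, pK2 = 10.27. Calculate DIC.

DIC = 4.62 mmol/L

CA = [HCO3⁻] + 2[CO3²⁻] = (α₁ + 2α₂)·DIC
At pH 7.19: [H⁺]/K1 = 10^-0.77 = 0.16982, K2/[H⁺] = 10^-3.08 = 0.00083176
α₁ = 1/(1 + 0.16982 + 0.00083176) = 1/1.1707 = 0.8542; α₂ = α₁·K2/[H⁺] = 0.0007105
α₁ + 2α₂ = 0.8556
DIC = CA / (α₁ + 2α₂) = 3.95 / 0.8556 = 4.62 mmol/L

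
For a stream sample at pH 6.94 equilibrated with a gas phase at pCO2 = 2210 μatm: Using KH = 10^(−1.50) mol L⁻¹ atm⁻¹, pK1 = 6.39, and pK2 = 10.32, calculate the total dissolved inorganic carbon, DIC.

[CO2*] = KH · pCO2 = 10^(−1.50) × 2210×10^-6 = 6.989×10^-5 mol/L
α₀ = 1/(1 + K1/[H⁺] + K1K2/[H⁺]²) = 1/(1 + 10^+0.55 + 10^-2.83) = 0.2198
DIC = [CO2*]/α₀ = 6.989×10^-5 / 0.2198 = 0.318 mmol/L

DIC = 0.318 mmol/L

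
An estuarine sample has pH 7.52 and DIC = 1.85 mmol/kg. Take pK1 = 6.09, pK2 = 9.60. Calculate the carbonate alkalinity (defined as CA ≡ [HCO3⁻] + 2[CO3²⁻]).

CA = [HCO3⁻] + 2[CO3²⁻] = (α₁ + 2α₂)·DIC
At pH 7.52: [H⁺]/K1 = 10^-1.43 = 0.037154, K2/[H⁺] = 10^-2.08 = 0.0083176
α₁ = 1/(1 + 0.037154 + 0.0083176) = 1/1.0455 = 0.9565; α₂ = α₁·K2/[H⁺] = 0.007956
α₁ + 2α₂ = 0.9724
CA = 0.9724 × 1.85 = 1.80 mmol/kg

CA = 1.80 mmol/kg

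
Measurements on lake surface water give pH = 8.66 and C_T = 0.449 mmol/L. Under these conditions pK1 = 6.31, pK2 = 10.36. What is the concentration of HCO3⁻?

[HCO3⁻] = 0.438 mmol/L

α₁ = 1 / (1 + [H⁺]/K1 + K2/[H⁺]) = 1 / (1 + 10^-2.35 + 10^-1.70)
   = 1 / (1 + 0.0044668 + 0.019953) = 1/1.0244 = 0.9762
[HCO3⁻] = α₁ × DIC = 0.9762 × 0.449 = 0.438 mmol/L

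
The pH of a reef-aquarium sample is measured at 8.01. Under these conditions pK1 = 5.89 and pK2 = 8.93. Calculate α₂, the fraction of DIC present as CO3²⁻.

α₂ = 0.107

α₂ = 1 / (1 + [H⁺]/K2 + [H⁺]²/(K1K2)) = 1 / (1 + 10^+0.92 + 10^-1.20)
   = 1 / (1 + 8.3176 + 0.063096) = 1/9.3807 = 0.1066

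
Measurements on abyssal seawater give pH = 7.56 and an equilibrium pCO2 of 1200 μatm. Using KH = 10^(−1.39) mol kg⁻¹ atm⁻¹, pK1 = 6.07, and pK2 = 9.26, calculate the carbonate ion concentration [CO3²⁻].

[CO2*] = KH · pCO2 = 10^(−1.39) × 1200×10^-6 = 4.889×10^-5 mol/kg
α₀ = 1/(1 + K1/[H⁺] + K1K2/[H⁺]²) = 1/(1 + 10^+1.49 + 10^-0.21) = 0.03075
DIC = [CO2*]/α₀ = 4.889×10^-5 / 0.03075 = 1.590 mmol/kg
[CO3²⁻] = α₂·DIC; α₂ = 0.01896, so [CO3²⁻] = 0.01896 × 1.590 = 0.0301 mmol/kg

[CO3²⁻] = 0.0301 mmol/kg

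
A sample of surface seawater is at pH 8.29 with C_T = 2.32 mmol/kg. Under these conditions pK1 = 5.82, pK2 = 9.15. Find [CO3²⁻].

α₂ = 1 / (1 + [H⁺]/K2 + [H⁺]²/(K1K2)) = 1 / (1 + 10^+0.86 + 10^-1.61)
   = 1 / (1 + 7.2444 + 0.024547) = 1/8.2689 = 0.1209
[CO3²⁻] = α₂ × DIC = 0.1209 × 2.32 = 0.281 mmol/kg

[CO3²⁻] = 0.281 mmol/kg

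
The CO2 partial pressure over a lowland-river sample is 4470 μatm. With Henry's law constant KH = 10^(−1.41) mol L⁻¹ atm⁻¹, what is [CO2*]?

KH = 10^(−1.41) = 3.890×10^-2 mol L⁻¹ atm⁻¹
[CO2*] = KH · pCO2 = 3.890×10^-2 × 4470×10^-6 atm = 1.74×10^-4 mol/L

[CO2*] = 174 μmol/L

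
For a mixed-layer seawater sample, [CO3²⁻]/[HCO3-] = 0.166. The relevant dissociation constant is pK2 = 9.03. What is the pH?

pH = 8.25

From K2 = [H⁺][CO3²⁻]/[HCO3-]:  pH = pK2 + log₁₀([CO3²⁻]/[HCO3-])
log₁₀(0.166) = -0.780
pH = 9.03 + (-0.780) = 8.25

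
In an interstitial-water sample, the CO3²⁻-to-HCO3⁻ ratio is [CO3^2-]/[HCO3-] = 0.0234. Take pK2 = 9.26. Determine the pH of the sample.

From K2 = [H⁺][CO3^2-]/[HCO3-]:  pH = pK2 + log₁₀([CO3^2-]/[HCO3-])
log₁₀(0.0234) = -1.631
pH = 9.26 + (-1.631) = 7.63

pH = 7.63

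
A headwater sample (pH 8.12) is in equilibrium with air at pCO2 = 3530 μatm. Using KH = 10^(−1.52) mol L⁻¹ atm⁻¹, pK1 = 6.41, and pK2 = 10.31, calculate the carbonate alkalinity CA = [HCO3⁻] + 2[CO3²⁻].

CA = 5.54 mmol/L

[CO2*] = KH · pCO2 = 10^(−1.52) × 3530×10^-6 = 1.066×10^-4 mol/L
α₀ = 1/(1 + K1/[H⁺] + K1K2/[H⁺]²) = 1/(1 + 10^+1.71 + 10^-0.48) = 0.01901
DIC = [CO2*]/α₀ = 1.066×10^-4 / 0.01901 = 5.609 mmol/L
CA = (α₁ + 2α₂)·DIC = (0.9747 + 2×0.006293) × 5.609 = 5.54 mmol/L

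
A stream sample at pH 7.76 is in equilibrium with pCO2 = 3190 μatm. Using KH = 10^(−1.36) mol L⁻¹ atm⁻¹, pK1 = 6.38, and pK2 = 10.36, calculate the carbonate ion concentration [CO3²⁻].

[CO2*] = KH · pCO2 = 10^(−1.36) × 3190×10^-6 = 1.392×10^-4 mol/L
α₀ = 1/(1 + K1/[H⁺] + K1K2/[H⁺]²) = 1/(1 + 10^+1.38 + 10^-1.22) = 0.03992
DIC = [CO2*]/α₀ = 1.392×10^-4 / 0.03992 = 3.488 mmol/L
[CO3²⁻] = α₂·DIC; α₂ = 0.002406, so [CO3²⁻] = 0.002406 × 3.488 = 0.00839 mmol/L = 8.39 μmol/L

[CO3²⁻] = 8.39 μmol/L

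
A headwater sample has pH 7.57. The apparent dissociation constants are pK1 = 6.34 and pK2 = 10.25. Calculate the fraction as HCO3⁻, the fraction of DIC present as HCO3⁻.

α₁ = 0.943

α₁ = 1 / (1 + [H⁺]/K1 + K2/[H⁺]) = 1 / (1 + 10^-1.23 + 10^-2.68)
   = 1 / (1 + 0.058884 + 0.0020893) = 1/1.0610 = 0.9425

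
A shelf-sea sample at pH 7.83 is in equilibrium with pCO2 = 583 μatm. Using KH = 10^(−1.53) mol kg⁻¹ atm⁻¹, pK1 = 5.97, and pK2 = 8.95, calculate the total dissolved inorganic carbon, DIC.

DIC = 1.36 mmol/kg

[CO2*] = KH · pCO2 = 10^(−1.53) × 583×10^-6 = 1.721×10^-5 mol/kg
α₀ = 1/(1 + K1/[H⁺] + K1K2/[H⁺]²) = 1/(1 + 10^+1.86 + 10^+0.74) = 0.01267
DIC = [CO2*]/α₀ = 1.721×10^-5 / 0.01267 = 1.36 mmol/kg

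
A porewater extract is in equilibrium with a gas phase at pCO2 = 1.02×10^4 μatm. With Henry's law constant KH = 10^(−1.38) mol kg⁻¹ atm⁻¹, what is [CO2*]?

KH = 10^(−1.38) = 4.169×10^-2 mol kg⁻¹ atm⁻¹
[CO2*] = KH · pCO2 = 4.169×10^-2 × 1.02×10^4×10^-6 atm = 4.25×10^-4 mol/kg

[CO2*] = 425 μmol/kg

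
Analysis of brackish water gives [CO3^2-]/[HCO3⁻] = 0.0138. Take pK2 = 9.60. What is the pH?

From K2 = [H⁺][CO3^2-]/[HCO3⁻]:  pH = pK2 + log₁₀([CO3^2-]/[HCO3⁻])
log₁₀(0.0138) = -1.860
pH = 9.60 + (-1.860) = 7.74

pH = 7.74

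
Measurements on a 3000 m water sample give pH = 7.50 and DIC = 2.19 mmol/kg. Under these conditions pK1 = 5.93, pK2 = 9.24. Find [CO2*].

[CO2*] = 0.0564 mmol/kg

α₀ = 1 / (1 + K1/[H⁺] + K1K2/[H⁺]²) = 1 / (1 + 10^+1.57 + 10^-0.17)
   = 1 / (1 + 37.154 + 0.67608) = 1/38.830 = 0.02575
[CO2*] = α₀ × DIC = 0.02575 × 2.19 = 0.0564 mmol/kg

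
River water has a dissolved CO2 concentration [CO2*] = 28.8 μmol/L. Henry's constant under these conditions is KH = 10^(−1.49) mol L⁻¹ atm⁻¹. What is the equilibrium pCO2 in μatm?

pCO2 = 890 μatm

KH = 10^(−1.49) = 3.236×10^-2 mol L⁻¹ atm⁻¹
pCO2 = [CO2*]/KH = 28.8×10^-6 / 3.236×10^-2 = 8.90×10^-4 atm = 890 μatm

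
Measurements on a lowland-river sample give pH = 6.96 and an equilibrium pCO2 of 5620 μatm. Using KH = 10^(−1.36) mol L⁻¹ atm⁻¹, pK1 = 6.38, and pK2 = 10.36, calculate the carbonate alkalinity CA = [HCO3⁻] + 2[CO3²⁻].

[CO2*] = KH · pCO2 = 10^(−1.36) × 5620×10^-6 = 2.453×10^-4 mol/L
α₀ = 1/(1 + K1/[H⁺] + K1K2/[H⁺]²) = 1/(1 + 10^+0.58 + 10^-2.82) = 0.2082
DIC = [CO2*]/α₀ = 2.453×10^-4 / 0.2082 = 1.178 mmol/L
CA = (α₁ + 2α₂)·DIC = (0.7915 + 2×0.0003151) × 1.178 = 0.933 mmol/L

CA = 0.933 mmol/L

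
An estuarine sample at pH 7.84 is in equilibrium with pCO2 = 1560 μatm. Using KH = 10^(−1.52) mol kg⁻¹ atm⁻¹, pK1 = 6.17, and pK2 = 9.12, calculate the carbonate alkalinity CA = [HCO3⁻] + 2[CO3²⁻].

CA = 2.43 mmol/kg

[CO2*] = KH · pCO2 = 10^(−1.52) × 1560×10^-6 = 4.711×10^-5 mol/kg
α₀ = 1/(1 + K1/[H⁺] + K1K2/[H⁺]²) = 1/(1 + 10^+1.67 + 10^+0.39) = 0.01991
DIC = [CO2*]/α₀ = 4.711×10^-5 / 0.01991 = 2.366 mmol/kg
CA = (α₁ + 2α₂)·DIC = (0.9312 + 2×0.04887) × 2.366 = 2.43 mmol/kg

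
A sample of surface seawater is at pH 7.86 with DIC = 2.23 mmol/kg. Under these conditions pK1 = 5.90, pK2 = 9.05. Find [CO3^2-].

[CO3²⁻] = 0.134 mmol/kg

α₂ = 1 / (1 + [H⁺]/K2 + [H⁺]²/(K1K2)) = 1 / (1 + 10^+1.19 + 10^-0.77)
   = 1 / (1 + 15.488 + 0.16982) = 1/16.658 = 0.06003
[CO3²⁻] = α₂ × DIC = 0.06003 × 2.23 = 0.134 mmol/kg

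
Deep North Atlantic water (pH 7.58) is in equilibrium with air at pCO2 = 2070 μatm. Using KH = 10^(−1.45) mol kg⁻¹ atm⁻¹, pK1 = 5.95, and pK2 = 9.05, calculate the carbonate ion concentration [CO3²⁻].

[CO3²⁻] = 0.106 mmol/kg

[CO2*] = KH · pCO2 = 10^(−1.45) × 2070×10^-6 = 7.345×10^-5 mol/kg
α₀ = 1/(1 + K1/[H⁺] + K1K2/[H⁺]²) = 1/(1 + 10^+1.63 + 10^+0.16) = 0.02217
DIC = [CO2*]/α₀ = 7.345×10^-5 / 0.02217 = 3.313 mmol/kg
[CO3²⁻] = α₂·DIC; α₂ = 0.03205, so [CO3²⁻] = 0.03205 × 3.313 = 0.106 mmol/kg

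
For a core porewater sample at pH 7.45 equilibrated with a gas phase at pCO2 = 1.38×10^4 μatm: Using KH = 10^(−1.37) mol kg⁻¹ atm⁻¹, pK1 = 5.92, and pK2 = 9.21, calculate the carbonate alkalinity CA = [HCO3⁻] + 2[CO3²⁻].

[CO2*] = KH · pCO2 = 10^(−1.37) × 1.38×10^4×10^-6 = 5.887×10^-4 mol/kg
α₀ = 1/(1 + K1/[H⁺] + K1K2/[H⁺]²) = 1/(1 + 10^+1.53 + 10^-0.23) = 0.02819
DIC = [CO2*]/α₀ = 5.887×10^-4 / 0.02819 = 20.88 mmol/kg
CA = (α₁ + 2α₂)·DIC = (0.9552 + 2×0.01660) × 20.88 = 20.6 mmol/kg

CA = 20.6 mmol/kg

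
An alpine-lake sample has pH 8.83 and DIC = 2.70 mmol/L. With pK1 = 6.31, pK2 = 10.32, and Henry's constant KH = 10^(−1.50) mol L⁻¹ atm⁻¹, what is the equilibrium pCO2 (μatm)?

pCO2 = 249 μatm

α₀ = 1 / (1 + K1/[H⁺] + K1K2/[H⁺]²) = 1 / (1 + 10^+2.52 + 10^+1.03)
   = 1 / (1 + 331.13 + 10.715) = 1/342.85 = 0.002917
[CO2*] = α₀ × DIC = 0.002917 × 2.70 = 0.007875 mmol/L = 7.875 μmol/L
pCO2 = [CO2*]/KH = 7.875×10^-6 / 3.162×10^-2 = 249 μatm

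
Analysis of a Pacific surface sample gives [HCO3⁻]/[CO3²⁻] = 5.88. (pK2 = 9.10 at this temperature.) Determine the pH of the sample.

From K2 = [H⁺][CO3²⁻]/[HCO3⁻]:  pH = pK2 − log₁₀([HCO3⁻]/[CO3²⁻])
log₁₀(5.88) = +0.769
pH = 9.10 − (+0.769) = 8.33

pH = 8.33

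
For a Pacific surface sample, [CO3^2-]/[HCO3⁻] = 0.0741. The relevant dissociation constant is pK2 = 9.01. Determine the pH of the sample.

From K2 = [H⁺][CO3^2-]/[HCO3⁻]:  pH = pK2 + log₁₀([CO3^2-]/[HCO3⁻])
log₁₀(0.0741) = -1.130
pH = 9.01 + (-1.130) = 7.88

pH = 7.88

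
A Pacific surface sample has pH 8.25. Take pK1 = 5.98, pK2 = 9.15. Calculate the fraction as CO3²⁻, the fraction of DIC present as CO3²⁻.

α₂ = 1 / (1 + [H⁺]/K2 + [H⁺]²/(K1K2)) = 1 / (1 + 10^+0.90 + 10^-1.37)
   = 1 / (1 + 7.9433 + 0.042658) = 1/8.9859 = 0.1113

α₂ = 0.111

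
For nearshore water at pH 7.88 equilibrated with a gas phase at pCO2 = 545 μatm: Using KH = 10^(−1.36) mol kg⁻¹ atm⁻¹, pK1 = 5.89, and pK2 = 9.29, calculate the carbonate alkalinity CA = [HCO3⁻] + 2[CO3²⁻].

[CO2*] = KH · pCO2 = 10^(−1.36) × 545×10^-6 = 2.379×10^-5 mol/kg
α₀ = 1/(1 + K1/[H⁺] + K1K2/[H⁺]²) = 1/(1 + 10^+1.99 + 10^+0.58) = 0.009754
DIC = [CO2*]/α₀ = 2.379×10^-5 / 0.009754 = 2.439 mmol/kg
CA = (α₁ + 2α₂)·DIC = (0.9532 + 2×0.03708) × 2.439 = 2.51 mmol/kg

CA = 2.51 mmol/kg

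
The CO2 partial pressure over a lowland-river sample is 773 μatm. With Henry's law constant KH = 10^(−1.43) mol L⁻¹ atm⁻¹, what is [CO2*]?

KH = 10^(−1.43) = 3.715×10^-2 mol L⁻¹ atm⁻¹
[CO2*] = KH · pCO2 = 3.715×10^-2 × 773×10^-6 atm = 2.87×10^-5 mol/L

[CO2*] = 28.7 μmol/L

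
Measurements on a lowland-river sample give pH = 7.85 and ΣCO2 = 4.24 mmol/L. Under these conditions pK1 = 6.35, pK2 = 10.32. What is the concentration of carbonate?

α₂ = 1 / (1 + [H⁺]/K2 + [H⁺]²/(K1K2)) = 1 / (1 + 10^+2.47 + 10^+0.97)
   = 1 / (1 + 295.12 + 9.3325) = 1/305.45 = 0.003274
[CO3²⁻] = α₂ × DIC = 0.003274 × 4.24 = 0.0139 mmol/L = 13.9 μmol/L

[CO3²⁻] = 13.9 μmol/L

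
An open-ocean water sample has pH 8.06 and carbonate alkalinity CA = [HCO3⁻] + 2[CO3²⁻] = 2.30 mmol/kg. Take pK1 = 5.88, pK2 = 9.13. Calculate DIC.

DIC = 2.15 mmol/kg

CA = [HCO3⁻] + 2[CO3²⁻] = (α₁ + 2α₂)·DIC
At pH 8.06: [H⁺]/K1 = 10^-2.18 = 0.0066069, K2/[H⁺] = 10^-1.07 = 0.085114
α₁ = 1/(1 + 0.0066069 + 0.085114) = 1/1.0917 = 0.9160; α₂ = α₁·K2/[H⁺] = 0.07796
α₁ + 2α₂ = 1.0719
DIC = CA / (α₁ + 2α₂) = 2.30 / 1.0719 = 2.15 mmol/kg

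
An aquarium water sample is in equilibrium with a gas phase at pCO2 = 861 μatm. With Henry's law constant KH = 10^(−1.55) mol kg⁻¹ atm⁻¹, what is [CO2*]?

KH = 10^(−1.55) = 2.818×10^-2 mol kg⁻¹ atm⁻¹
[CO2*] = KH · pCO2 = 2.818×10^-2 × 861×10^-6 atm = 2.43×10^-5 mol/kg

[CO2*] = 24.3 μmol/kg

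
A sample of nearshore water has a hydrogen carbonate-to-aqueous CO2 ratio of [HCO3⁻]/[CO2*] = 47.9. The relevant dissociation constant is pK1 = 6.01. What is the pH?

pH = 7.69

From K1 = [H⁺][HCO3⁻]/[CO2*]:  pH = pK1 + log₁₀([HCO3⁻]/[CO2*])
log₁₀(47.9) = +1.680
pH = 6.01 + (+1.680) = 7.69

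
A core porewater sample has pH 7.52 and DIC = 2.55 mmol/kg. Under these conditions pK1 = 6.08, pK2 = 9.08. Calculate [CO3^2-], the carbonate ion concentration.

α₂ = 1 / (1 + [H⁺]/K2 + [H⁺]²/(K1K2)) = 1 / (1 + 10^+1.56 + 10^+0.12)
   = 1 / (1 + 36.308 + 1.3183) = 1/38.626 = 0.02589
[CO3²⁻] = α₂ × DIC = 0.02589 × 2.55 = 0.0660 mmol/kg

[CO3²⁻] = 0.0660 mmol/kg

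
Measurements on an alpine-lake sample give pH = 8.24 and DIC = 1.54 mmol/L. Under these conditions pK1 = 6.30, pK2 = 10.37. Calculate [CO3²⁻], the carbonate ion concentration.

α₂ = 1 / (1 + [H⁺]/K2 + [H⁺]²/(K1K2)) = 1 / (1 + 10^+2.13 + 10^+0.19)
   = 1 / (1 + 134.90 + 1.5488) = 1/137.45 = 0.007276
[CO3²⁻] = α₂ × DIC = 0.007276 × 1.54 = 0.0112 mmol/L = 11.2 μmol/L

[CO3²⁻] = 11.2 μmol/L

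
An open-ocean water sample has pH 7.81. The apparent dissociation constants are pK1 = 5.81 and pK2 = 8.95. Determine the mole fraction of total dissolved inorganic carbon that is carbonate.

α₂ = 0.0669

α₂ = 1 / (1 + [H⁺]/K2 + [H⁺]²/(K1K2)) = 1 / (1 + 10^+1.14 + 10^-0.86)
   = 1 / (1 + 13.804 + 0.13804) = 1/14.942 = 0.06693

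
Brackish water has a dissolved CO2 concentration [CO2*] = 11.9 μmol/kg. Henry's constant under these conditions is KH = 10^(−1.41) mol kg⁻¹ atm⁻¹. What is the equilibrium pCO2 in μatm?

pCO2 = 306 μatm

KH = 10^(−1.41) = 3.890×10^-2 mol kg⁻¹ atm⁻¹
pCO2 = [CO2*]/KH = 11.9×10^-6 / 3.890×10^-2 = 3.06×10^-4 atm = 306 μatm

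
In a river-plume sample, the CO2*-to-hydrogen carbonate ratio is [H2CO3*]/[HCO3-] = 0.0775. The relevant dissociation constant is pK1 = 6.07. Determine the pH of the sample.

From K1 = [H⁺][HCO3-]/[H2CO3*]:  pH = pK1 − log₁₀([H2CO3*]/[HCO3-])
log₁₀(0.0775) = -1.111
pH = 6.07 − (-1.111) = 7.18

pH = 7.18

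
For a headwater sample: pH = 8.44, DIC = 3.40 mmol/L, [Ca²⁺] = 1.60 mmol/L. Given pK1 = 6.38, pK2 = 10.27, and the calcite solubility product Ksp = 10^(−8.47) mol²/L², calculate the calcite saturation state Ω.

α₂ = 1 / (1 + [H⁺]/K2 + [H⁺]²/(K1K2)) = 1 / (1 + 10^+1.83 + 10^-0.23)
   = 1 / (1 + 67.608 + 0.58884) = 1/69.197 = 0.01445
[CO3²⁻] = α₂ × DIC = 0.01445 × 3.40 = 0.04913 mmol/L
Ksp = 10^(−8.47) = 3.388×10^-9
Ω = [Ca²⁺][CO3²⁻]/Ksp = (1.60×10^-3)(4.913×10^-5) / 3.388×10^-9 = 23.2

Ω = 23.2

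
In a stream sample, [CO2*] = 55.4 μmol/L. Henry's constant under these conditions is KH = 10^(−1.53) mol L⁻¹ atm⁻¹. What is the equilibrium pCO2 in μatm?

pCO2 = 1880 μatm

KH = 10^(−1.53) = 2.951×10^-2 mol L⁻¹ atm⁻¹
pCO2 = [CO2*]/KH = 55.4×10^-6 / 2.951×10^-2 = 1.88×10^-3 atm = 1880 μatm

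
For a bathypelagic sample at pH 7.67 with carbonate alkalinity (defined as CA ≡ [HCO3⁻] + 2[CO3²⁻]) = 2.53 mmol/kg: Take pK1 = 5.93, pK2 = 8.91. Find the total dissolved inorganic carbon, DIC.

DIC = 2.44 mmol/kg

CA = [HCO3⁻] + 2[CO3²⁻] = (α₁ + 2α₂)·DIC
At pH 7.67: [H⁺]/K1 = 10^-1.74 = 0.018197, K2/[H⁺] = 10^-1.24 = 0.057544
α₁ = 1/(1 + 0.018197 + 0.057544) = 1/1.0757 = 0.9296; α₂ = α₁·K2/[H⁺] = 0.05349
α₁ + 2α₂ = 1.0366
DIC = CA / (α₁ + 2α₂) = 2.53 / 1.0366 = 2.44 mmol/kg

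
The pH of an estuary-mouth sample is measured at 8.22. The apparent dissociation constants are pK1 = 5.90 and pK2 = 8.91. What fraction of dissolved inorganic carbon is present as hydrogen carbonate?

α₁ = 1 / (1 + [H⁺]/K1 + K2/[H⁺]) = 1 / (1 + 10^-2.32 + 10^-0.69)
   = 1 / (1 + 0.0047863 + 0.20417) = 1/1.2090 = 0.8272

α₁ = 0.827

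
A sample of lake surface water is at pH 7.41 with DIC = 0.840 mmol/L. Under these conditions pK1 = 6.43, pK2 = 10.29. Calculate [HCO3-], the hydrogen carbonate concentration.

α₁ = 1 / (1 + [H⁺]/K1 + K2/[H⁺]) = 1 / (1 + 10^-0.98 + 10^-2.88)
   = 1 / (1 + 0.10471 + 0.0013183) = 1/1.1060 = 0.9041
[HCO3⁻] = α₁ × DIC = 0.9041 × 0.840 = 0.759 mmol/L

[HCO3⁻] = 0.759 mmol/L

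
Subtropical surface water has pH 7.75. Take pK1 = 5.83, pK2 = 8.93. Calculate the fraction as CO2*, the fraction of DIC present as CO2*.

α₀ = 0.0112

α₀ = 1 / (1 + K1/[H⁺] + K1K2/[H⁺]²) = 1 / (1 + 10^+1.92 + 10^+0.74)
   = 1 / (1 + 83.176 + 5.4954) = 1/89.672 = 0.01115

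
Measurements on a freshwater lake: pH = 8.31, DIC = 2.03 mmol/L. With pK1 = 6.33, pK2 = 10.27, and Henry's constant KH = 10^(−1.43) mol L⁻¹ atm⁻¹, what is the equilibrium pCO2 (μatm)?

α₀ = 1 / (1 + K1/[H⁺] + K1K2/[H⁺]²) = 1 / (1 + 10^+1.98 + 10^+0.02)
   = 1 / (1 + 95.499 + 1.0471) = 1/97.546 = 0.01025
[CO2*] = α₀ × DIC = 0.01025 × 2.03 = 0.02081 mmol/L
pCO2 = [CO2*]/KH = 2.081×10^-5 / 3.715×10^-2 = 560 μatm

pCO2 = 560 μatm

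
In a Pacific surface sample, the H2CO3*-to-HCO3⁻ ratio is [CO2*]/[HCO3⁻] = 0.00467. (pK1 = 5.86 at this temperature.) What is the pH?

From K1 = [H⁺][HCO3⁻]/[CO2*]:  pH = pK1 − log₁₀([CO2*]/[HCO3⁻])
log₁₀(0.00467) = -2.331
pH = 5.86 − (-2.331) = 8.19

pH = 8.19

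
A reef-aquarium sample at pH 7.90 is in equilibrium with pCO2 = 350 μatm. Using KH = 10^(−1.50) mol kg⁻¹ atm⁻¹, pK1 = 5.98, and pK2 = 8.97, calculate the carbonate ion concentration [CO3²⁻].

[CO2*] = KH · pCO2 = 10^(−1.50) × 350×10^-6 = 1.107×10^-5 mol/kg
α₀ = 1/(1 + K1/[H⁺] + K1K2/[H⁺]²) = 1/(1 + 10^+1.92 + 10^+0.85) = 0.01096
DIC = [CO2*]/α₀ = 1.107×10^-5 / 0.01096 = 1.010 mmol/kg
[CO3²⁻] = α₂·DIC; α₂ = 0.07758, so [CO3²⁻] = 0.07758 × 1.010 = 0.0784 mmol/kg

[CO3²⁻] = 0.0784 mmol/kg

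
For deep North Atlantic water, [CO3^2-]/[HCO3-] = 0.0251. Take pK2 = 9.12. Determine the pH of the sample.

pH = 7.52

From K2 = [H⁺][CO3^2-]/[HCO3-]:  pH = pK2 + log₁₀([CO3^2-]/[HCO3-])
log₁₀(0.0251) = -1.600
pH = 9.12 + (-1.600) = 7.52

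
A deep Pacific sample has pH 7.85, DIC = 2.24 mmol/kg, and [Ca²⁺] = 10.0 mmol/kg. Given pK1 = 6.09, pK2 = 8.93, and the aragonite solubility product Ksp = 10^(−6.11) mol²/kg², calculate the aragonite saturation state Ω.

Ω = 2.18

α₂ = 1 / (1 + [H⁺]/K2 + [H⁺]²/(K1K2)) = 1 / (1 + 10^+1.08 + 10^-0.68)
   = 1 / (1 + 12.023 + 0.20893) = 1/13.232 = 0.07558
[CO3²⁻] = α₂ × DIC = 0.07558 × 2.24 = 0.1693 mmol/kg
Ksp = 10^(−6.11) = 7.762×10^-7
Ω = [Ca²⁺][CO3²⁻]/Ksp = (10.0×10^-3)(1.693×10^-4) / 7.762×10^-7 = 2.18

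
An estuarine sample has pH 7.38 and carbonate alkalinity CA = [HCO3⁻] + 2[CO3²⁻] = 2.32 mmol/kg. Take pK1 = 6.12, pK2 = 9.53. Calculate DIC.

CA = [HCO3⁻] + 2[CO3²⁻] = (α₁ + 2α₂)·DIC
At pH 7.38: [H⁺]/K1 = 10^-1.26 = 0.054954, K2/[H⁺] = 10^-2.15 = 0.0070795
α₁ = 1/(1 + 0.054954 + 0.0070795) = 1/1.0620 = 0.9416; α₂ = α₁·K2/[H⁺] = 0.006666
α₁ + 2α₂ = 0.9549
DIC = CA / (α₁ + 2α₂) = 2.32 / 0.9549 = 2.43 mmol/kg

DIC = 2.43 mmol/kg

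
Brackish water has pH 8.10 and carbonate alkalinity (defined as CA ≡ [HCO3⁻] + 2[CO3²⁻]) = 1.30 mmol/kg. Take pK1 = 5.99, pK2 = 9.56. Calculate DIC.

CA = [HCO3⁻] + 2[CO3²⁻] = (α₁ + 2α₂)·DIC
At pH 8.10: [H⁺]/K1 = 10^-2.11 = 0.0077625, K2/[H⁺] = 10^-1.46 = 0.034674
α₁ = 1/(1 + 0.0077625 + 0.034674) = 1/1.0424 = 0.9593; α₂ = α₁·K2/[H⁺] = 0.03326
α₁ + 2α₂ = 1.0258
DIC = CA / (α₁ + 2α₂) = 1.30 / 1.0258 = 1.27 mmol/kg

DIC = 1.27 mmol/kg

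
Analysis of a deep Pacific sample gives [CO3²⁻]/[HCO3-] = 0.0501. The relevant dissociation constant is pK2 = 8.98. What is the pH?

pH = 7.68

From K2 = [H⁺][CO3²⁻]/[HCO3-]:  pH = pK2 + log₁₀([CO3²⁻]/[HCO3-])
log₁₀(0.0501) = -1.300
pH = 8.98 + (-1.300) = 7.68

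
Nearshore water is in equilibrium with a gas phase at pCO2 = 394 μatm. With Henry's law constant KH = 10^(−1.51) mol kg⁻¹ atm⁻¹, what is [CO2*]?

[CO2*] = 12.2 μmol/kg

KH = 10^(−1.51) = 3.090×10^-2 mol kg⁻¹ atm⁻¹
[CO2*] = KH · pCO2 = 3.090×10^-2 × 394×10^-6 atm = 1.22×10^-5 mol/kg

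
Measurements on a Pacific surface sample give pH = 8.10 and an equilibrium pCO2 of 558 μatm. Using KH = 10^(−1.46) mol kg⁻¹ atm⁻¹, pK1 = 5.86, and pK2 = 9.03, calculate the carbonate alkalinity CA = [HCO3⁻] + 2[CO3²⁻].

CA = 4.15 mmol/kg

[CO2*] = KH · pCO2 = 10^(−1.46) × 558×10^-6 = 1.935×10^-5 mol/kg
α₀ = 1/(1 + K1/[H⁺] + K1K2/[H⁺]²) = 1/(1 + 10^+2.24 + 10^+1.31) = 0.005123
DIC = [CO2*]/α₀ = 1.935×10^-5 / 0.005123 = 3.777 mmol/kg
CA = (α₁ + 2α₂)·DIC = (0.8903 + 2×0.1046) × 3.777 = 4.15 mmol/kg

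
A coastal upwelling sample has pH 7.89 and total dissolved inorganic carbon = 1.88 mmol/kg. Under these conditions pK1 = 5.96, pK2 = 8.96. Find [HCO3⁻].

α₁ = 1 / (1 + [H⁺]/K1 + K2/[H⁺]) = 1 / (1 + 10^-1.93 + 10^-1.07)
   = 1 / (1 + 0.011749 + 0.085114) = 1/1.0969 = 0.9117
[HCO3⁻] = α₁ × DIC = 0.9117 × 1.88 = 1.71 mmol/kg

[HCO3⁻] = 1.71 mmol/kg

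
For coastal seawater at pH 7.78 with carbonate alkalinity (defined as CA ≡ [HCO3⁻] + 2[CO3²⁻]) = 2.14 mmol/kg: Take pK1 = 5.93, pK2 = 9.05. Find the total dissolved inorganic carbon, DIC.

DIC = 2.06 mmol/kg

CA = [HCO3⁻] + 2[CO3²⁻] = (α₁ + 2α₂)·DIC
At pH 7.78: [H⁺]/K1 = 10^-1.85 = 0.014125, K2/[H⁺] = 10^-1.27 = 0.053703
α₁ = 1/(1 + 0.014125 + 0.053703) = 1/1.0678 = 0.9365; α₂ = α₁·K2/[H⁺] = 0.05029
α₁ + 2α₂ = 1.0371
DIC = CA / (α₁ + 2α₂) = 2.14 / 1.0371 = 2.06 mmol/kg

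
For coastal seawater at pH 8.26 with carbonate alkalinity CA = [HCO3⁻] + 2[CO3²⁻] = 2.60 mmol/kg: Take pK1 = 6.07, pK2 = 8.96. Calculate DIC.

CA = [HCO3⁻] + 2[CO3²⁻] = (α₁ + 2α₂)·DIC
At pH 8.26: [H⁺]/K1 = 10^-2.19 = 0.0064565, K2/[H⁺] = 10^-0.70 = 0.19953
α₁ = 1/(1 + 0.0064565 + 0.19953) = 1/1.2060 = 0.8292; α₂ = α₁·K2/[H⁺] = 0.1654
α₁ + 2α₂ = 1.1601
DIC = CA / (α₁ + 2α₂) = 2.60 / 1.1601 = 2.24 mmol/kg

DIC = 2.24 mmol/kg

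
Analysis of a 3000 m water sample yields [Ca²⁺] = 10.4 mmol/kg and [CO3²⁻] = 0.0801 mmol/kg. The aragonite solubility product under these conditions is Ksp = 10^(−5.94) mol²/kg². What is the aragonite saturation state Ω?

Ksp = 10^(−5.94) = 1.148×10^-6
Ω = [Ca²⁺][CO3²⁻]/Ksp = (10.4×10^-3)(0.0801×10^-3) / 1.148×10^-6 = 0.726

Ω = 0.726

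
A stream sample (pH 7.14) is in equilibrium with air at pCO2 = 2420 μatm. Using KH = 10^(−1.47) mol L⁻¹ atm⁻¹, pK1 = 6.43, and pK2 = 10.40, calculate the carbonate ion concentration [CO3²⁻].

[CO2*] = KH · pCO2 = 10^(−1.47) × 2420×10^-6 = 8.200×10^-5 mol/L
α₀ = 1/(1 + K1/[H⁺] + K1K2/[H⁺]²) = 1/(1 + 10^+0.71 + 10^-2.55) = 0.1631
DIC = [CO2*]/α₀ = 8.200×10^-5 / 0.1631 = 0.5028 mmol/L
[CO3²⁻] = α₂·DIC; α₂ = 0.0004597, so [CO3²⁻] = 0.0004597 × 0.5028 = 0.000231 mmol/L = 0.231 μmol/L

[CO3²⁻] = 0.231 μmol/L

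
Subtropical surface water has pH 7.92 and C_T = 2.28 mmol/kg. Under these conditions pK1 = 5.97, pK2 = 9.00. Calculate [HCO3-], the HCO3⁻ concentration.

[HCO3⁻] = 2.08 mmol/kg

α₁ = 1 / (1 + [H⁺]/K1 + K2/[H⁺]) = 1 / (1 + 10^-1.95 + 10^-1.08)
   = 1 / (1 + 0.011220 + 0.083176) = 1/1.0944 = 0.9137
[HCO3⁻] = α₁ × DIC = 0.9137 × 2.28 = 2.08 mmol/kg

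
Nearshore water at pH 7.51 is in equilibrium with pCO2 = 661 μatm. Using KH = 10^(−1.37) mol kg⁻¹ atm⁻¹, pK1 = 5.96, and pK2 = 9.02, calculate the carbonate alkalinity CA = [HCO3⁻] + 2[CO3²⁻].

CA = 1.06 mmol/kg

[CO2*] = KH · pCO2 = 10^(−1.37) × 661×10^-6 = 2.820×10^-5 mol/kg
α₀ = 1/(1 + K1/[H⁺] + K1K2/[H⁺]²) = 1/(1 + 10^+1.55 + 10^+0.04) = 0.02661
DIC = [CO2*]/α₀ = 2.820×10^-5 / 0.02661 = 1.060 mmol/kg
CA = (α₁ + 2α₂)·DIC = (0.9442 + 2×0.02918) × 1.060 = 1.06 mmol/kg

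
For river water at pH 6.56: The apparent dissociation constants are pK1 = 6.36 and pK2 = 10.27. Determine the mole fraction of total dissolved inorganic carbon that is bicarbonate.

α₁ = 0.613

α₁ = 1 / (1 + [H⁺]/K1 + K2/[H⁺]) = 1 / (1 + 10^-0.20 + 10^-3.71)
   = 1 / (1 + 0.63096 + 0.00019498) = 1/1.6312 = 0.6131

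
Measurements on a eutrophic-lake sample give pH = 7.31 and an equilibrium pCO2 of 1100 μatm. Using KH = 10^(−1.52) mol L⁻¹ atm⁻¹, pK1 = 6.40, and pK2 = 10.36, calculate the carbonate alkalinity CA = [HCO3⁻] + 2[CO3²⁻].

CA = 0.270 mmol/L

[CO2*] = KH · pCO2 = 10^(−1.52) × 1100×10^-6 = 3.322×10^-5 mol/L
α₀ = 1/(1 + K1/[H⁺] + K1K2/[H⁺]²) = 1/(1 + 10^+0.91 + 10^-2.14) = 0.1095
DIC = [CO2*]/α₀ = 3.322×10^-5 / 0.1095 = 0.3035 mmol/L
CA = (α₁ + 2α₂)·DIC = (0.8897 + 2×0.0007930) × 0.3035 = 0.270 mmol/L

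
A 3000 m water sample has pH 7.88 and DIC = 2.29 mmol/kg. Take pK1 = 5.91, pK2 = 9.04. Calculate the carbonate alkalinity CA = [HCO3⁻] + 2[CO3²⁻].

CA = [HCO3⁻] + 2[CO3²⁻] = (α₁ + 2α₂)·DIC
At pH 7.88: [H⁺]/K1 = 10^-1.97 = 0.010715, K2/[H⁺] = 10^-1.16 = 0.069183
α₁ = 1/(1 + 0.010715 + 0.069183) = 1/1.0799 = 0.9260; α₂ = α₁·K2/[H⁺] = 0.06406
α₁ + 2α₂ = 1.0541
CA = 1.0541 × 2.29 = 2.41 mmol/kg

CA = 2.41 mmol/kg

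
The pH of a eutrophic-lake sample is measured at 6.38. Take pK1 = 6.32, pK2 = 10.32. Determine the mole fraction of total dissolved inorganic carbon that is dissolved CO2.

α₀ = 0.465

α₀ = 1 / (1 + K1/[H⁺] + K1K2/[H⁺]²) = 1 / (1 + 10^+0.06 + 10^-3.88)
   = 1 / (1 + 1.1482 + 0.00013183) = 1/2.1483 = 0.4655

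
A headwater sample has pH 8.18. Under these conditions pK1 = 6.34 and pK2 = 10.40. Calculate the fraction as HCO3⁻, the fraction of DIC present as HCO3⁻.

α₁ = 1 / (1 + [H⁺]/K1 + K2/[H⁺]) = 1 / (1 + 10^-1.84 + 10^-2.22)
   = 1 / (1 + 0.014454 + 0.0060256) = 1/1.0205 = 0.9799

α₁ = 0.980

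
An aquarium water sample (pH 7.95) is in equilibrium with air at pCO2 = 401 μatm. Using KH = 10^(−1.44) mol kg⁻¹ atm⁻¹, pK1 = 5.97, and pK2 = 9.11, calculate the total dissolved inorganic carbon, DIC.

DIC = 1.50 mmol/kg

[CO2*] = KH · pCO2 = 10^(−1.44) × 401×10^-6 = 1.456×10^-5 mol/kg
α₀ = 1/(1 + K1/[H⁺] + K1K2/[H⁺]²) = 1/(1 + 10^+1.98 + 10^+0.82) = 0.009699
DIC = [CO2*]/α₀ = 1.456×10^-5 / 0.009699 = 1.50 mmol/kg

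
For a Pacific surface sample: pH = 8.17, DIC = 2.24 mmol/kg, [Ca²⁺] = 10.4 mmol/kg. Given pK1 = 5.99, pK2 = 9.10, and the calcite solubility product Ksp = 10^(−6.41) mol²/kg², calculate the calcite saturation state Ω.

Ω = 6.26

α₂ = 1 / (1 + [H⁺]/K2 + [H⁺]²/(K1K2)) = 1 / (1 + 10^+0.93 + 10^-1.25)
   = 1 / (1 + 8.5114 + 0.056234) = 1/9.5676 = 0.1045
[CO3²⁻] = α₂ × DIC = 0.1045 × 2.24 = 0.2341 mmol/kg
Ksp = 10^(−6.41) = 3.890×10^-7
Ω = [Ca²⁺][CO3²⁻]/Ksp = (10.4×10^-3)(2.341×10^-4) / 3.890×10^-7 = 6.26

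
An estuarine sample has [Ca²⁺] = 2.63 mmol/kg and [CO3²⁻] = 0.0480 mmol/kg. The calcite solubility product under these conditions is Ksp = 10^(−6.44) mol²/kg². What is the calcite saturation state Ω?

Ω = 0.348

Ksp = 10^(−6.44) = 3.631×10^-7
Ω = [Ca²⁺][CO3²⁻]/Ksp = (2.63×10^-3)(0.0480×10^-3) / 3.631×10^-7 = 0.348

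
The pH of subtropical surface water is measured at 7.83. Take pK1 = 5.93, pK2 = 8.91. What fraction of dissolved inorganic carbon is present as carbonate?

α₂ = 0.0759

α₂ = 1 / (1 + [H⁺]/K2 + [H⁺]²/(K1K2)) = 1 / (1 + 10^+1.08 + 10^-0.82)
   = 1 / (1 + 12.023 + 0.15136) = 1/13.174 = 0.07591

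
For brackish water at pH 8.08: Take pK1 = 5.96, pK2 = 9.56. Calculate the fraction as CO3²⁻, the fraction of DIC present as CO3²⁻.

α₂ = 1 / (1 + [H⁺]/K2 + [H⁺]²/(K1K2)) = 1 / (1 + 10^+1.48 + 10^-0.64)
   = 1 / (1 + 30.200 + 0.22909) = 1/31.429 = 0.03182

α₂ = 0.0318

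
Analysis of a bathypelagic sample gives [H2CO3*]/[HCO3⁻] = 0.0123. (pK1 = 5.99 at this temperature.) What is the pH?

From K1 = [H⁺][HCO3⁻]/[H2CO3*]:  pH = pK1 − log₁₀([H2CO3*]/[HCO3⁻])
log₁₀(0.0123) = -1.910
pH = 5.99 − (-1.910) = 7.90

pH = 7.90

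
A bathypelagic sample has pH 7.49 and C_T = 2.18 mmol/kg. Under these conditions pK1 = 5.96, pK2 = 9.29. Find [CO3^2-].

α₂ = 1 / (1 + [H⁺]/K2 + [H⁺]²/(K1K2)) = 1 / (1 + 10^+1.80 + 10^+0.27)
   = 1 / (1 + 63.096 + 1.8621) = 1/65.958 = 0.01516
[CO3²⁻] = α₂ × DIC = 0.01516 × 2.18 = 0.0331 mmol/kg

[CO3²⁻] = 0.0331 mmol/kg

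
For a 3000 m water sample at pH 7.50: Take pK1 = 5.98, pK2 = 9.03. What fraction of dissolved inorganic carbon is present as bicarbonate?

α₁ = 0.944

α₁ = 1 / (1 + [H⁺]/K1 + K2/[H⁺]) = 1 / (1 + 10^-1.52 + 10^-1.53)
   = 1 / (1 + 0.030200 + 0.029512) = 1/1.0597 = 0.9437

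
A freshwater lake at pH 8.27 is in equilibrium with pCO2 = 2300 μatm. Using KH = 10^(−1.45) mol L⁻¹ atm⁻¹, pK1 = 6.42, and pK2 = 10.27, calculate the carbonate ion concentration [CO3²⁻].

[CO2*] = KH · pCO2 = 10^(−1.45) × 2300×10^-6 = 8.161×10^-5 mol/L
α₀ = 1/(1 + K1/[H⁺] + K1K2/[H⁺]²) = 1/(1 + 10^+1.85 + 10^-0.15) = 0.01379
DIC = [CO2*]/α₀ = 8.161×10^-5 / 0.01379 = 5.917 mmol/L
[CO3²⁻] = α₂·DIC; α₂ = 0.009764, so [CO3²⁻] = 0.009764 × 5.917 = 0.0578 mmol/L

[CO3²⁻] = 0.0578 mmol/L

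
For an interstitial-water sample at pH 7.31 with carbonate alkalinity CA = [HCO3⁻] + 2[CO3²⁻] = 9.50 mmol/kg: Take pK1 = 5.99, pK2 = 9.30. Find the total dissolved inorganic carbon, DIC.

DIC = 9.85 mmol/kg

CA = [HCO3⁻] + 2[CO3²⁻] = (α₁ + 2α₂)·DIC
At pH 7.31: [H⁺]/K1 = 10^-1.32 = 0.047863, K2/[H⁺] = 10^-1.99 = 0.010233
α₁ = 1/(1 + 0.047863 + 0.010233) = 1/1.0581 = 0.9451; α₂ = α₁·K2/[H⁺] = 0.009671
α₁ + 2α₂ = 0.9644
DIC = CA / (α₁ + 2α₂) = 9.50 / 0.9644 = 9.85 mmol/kg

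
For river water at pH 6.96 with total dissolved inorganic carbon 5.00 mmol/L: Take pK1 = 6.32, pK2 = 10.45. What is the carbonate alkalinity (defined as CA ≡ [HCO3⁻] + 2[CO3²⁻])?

CA = 4.07 mmol/L

CA = [HCO3⁻] + 2[CO3²⁻] = (α₁ + 2α₂)·DIC
At pH 6.96: [H⁺]/K1 = 10^-0.64 = 0.22909, K2/[H⁺] = 10^-3.49 = 0.00032359
α₁ = 1/(1 + 0.22909 + 0.00032359) = 1/1.2294 = 0.8134; α₂ = α₁·K2/[H⁺] = 0.0002632
α₁ + 2α₂ = 0.8139
CA = 0.8139 × 5.00 = 4.07 mmol/L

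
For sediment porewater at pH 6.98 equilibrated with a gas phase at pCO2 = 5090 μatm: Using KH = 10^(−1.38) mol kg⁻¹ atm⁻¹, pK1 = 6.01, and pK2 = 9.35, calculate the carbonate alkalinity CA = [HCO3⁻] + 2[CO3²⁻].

[CO2*] = KH · pCO2 = 10^(−1.38) × 5090×10^-6 = 2.122×10^-4 mol/kg
α₀ = 1/(1 + K1/[H⁺] + K1K2/[H⁺]²) = 1/(1 + 10^+0.97 + 10^-1.40) = 0.09641
DIC = [CO2*]/α₀ = 2.122×10^-4 / 0.09641 = 2.201 mmol/kg
CA = (α₁ + 2α₂)·DIC = (0.8998 + 2×0.003838) × 2.201 = 2.00 mmol/kg

CA = 2.00 mmol/kg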